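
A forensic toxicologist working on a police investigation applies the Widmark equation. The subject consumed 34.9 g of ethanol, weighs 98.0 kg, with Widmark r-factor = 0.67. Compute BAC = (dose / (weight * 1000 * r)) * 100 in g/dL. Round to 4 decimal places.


Applying the Widmark formula:
BAC = (dose_g / (body_wt * 1000 * r)) * 100
Denominator = 98.0 * 1000 * 0.67 = 65660
BAC = (34.9 / 65660) * 100
BAC = 0.0532 g/dL

0.0532


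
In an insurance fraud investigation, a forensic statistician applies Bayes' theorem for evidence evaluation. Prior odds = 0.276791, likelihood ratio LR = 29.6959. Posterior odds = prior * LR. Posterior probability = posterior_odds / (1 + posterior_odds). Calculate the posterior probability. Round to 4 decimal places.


Bayesian evidence evaluation:
Posterior odds = prior_odds * LR = 0.276791 * 29.6959 = 8.219558
Posterior probability = posterior_odds / (1 + posterior_odds)
= 8.219558 / (1 + 8.219558)
= 8.219558 / 9.219558
= 0.8915

0.8915


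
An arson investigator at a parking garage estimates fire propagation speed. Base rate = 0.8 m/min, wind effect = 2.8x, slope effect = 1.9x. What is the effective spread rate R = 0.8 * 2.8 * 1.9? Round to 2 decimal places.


Fire spread rate calculation:
R = R0 * wind_factor * slope_factor
= 0.8 * 2.8 * 1.9
= 2.24 * 1.9
= 4.26 m/min

4.26


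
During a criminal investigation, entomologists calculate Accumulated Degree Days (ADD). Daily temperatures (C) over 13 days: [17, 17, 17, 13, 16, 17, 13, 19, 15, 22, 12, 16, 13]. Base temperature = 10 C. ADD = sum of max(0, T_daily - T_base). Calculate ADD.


Computing ADD day by day:
Day 1: max(0, 17 - 10) = 7
Day 2: max(0, 17 - 10) = 7
Day 3: max(0, 17 - 10) = 7
Day 4: max(0, 13 - 10) = 3
Day 5: max(0, 16 - 10) = 6
Day 6: max(0, 17 - 10) = 7
Day 7: max(0, 13 - 10) = 3
Day 8: max(0, 19 - 10) = 9
Day 9: max(0, 15 - 10) = 5
Day 10: max(0, 22 - 10) = 12
Day 11: max(0, 12 - 10) = 2
Day 12: max(0, 16 - 10) = 6
Day 13: max(0, 13 - 10) = 3
Total ADD = 77

77


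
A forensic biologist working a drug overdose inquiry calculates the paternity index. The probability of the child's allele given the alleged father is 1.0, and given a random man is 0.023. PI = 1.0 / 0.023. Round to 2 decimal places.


Paternity Index calculation:
PI = P(allele|father) / P(allele|random)
PI = 1.0 / 0.023
PI = 43.48

43.48


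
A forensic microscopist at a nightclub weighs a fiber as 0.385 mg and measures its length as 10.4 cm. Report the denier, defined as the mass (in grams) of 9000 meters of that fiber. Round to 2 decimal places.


Denier calculation:
Mass in grams = 0.385 mg / 1000 = 0.000385 g
Length in meters = 10.4 cm / 100 = 0.104 m
Linear density = mass / length = 0.000385 / 0.104 = 0.00370192 g/m
Denier = (g/m) * 9000 = 0.00370192 * 9000 = 33.32

33.32


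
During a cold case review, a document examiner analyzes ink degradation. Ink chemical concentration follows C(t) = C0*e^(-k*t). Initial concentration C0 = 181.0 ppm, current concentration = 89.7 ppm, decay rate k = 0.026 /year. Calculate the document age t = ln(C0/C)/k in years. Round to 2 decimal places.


Document age estimation:
C0/C = 181.0 / 89.7 = 2.017837
ln(C0/C) = 0.702026
t = 0.702026 / 0.026 = 27.00 years

27.00


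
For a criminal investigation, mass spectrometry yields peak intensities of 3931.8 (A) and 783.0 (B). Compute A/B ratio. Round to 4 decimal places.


Spectral peak ratio:
Peak A = 3931.8 counts
Peak B = 783.0 counts
Ratio = 3931.8 / 783.0 = 5.0215

5.0215


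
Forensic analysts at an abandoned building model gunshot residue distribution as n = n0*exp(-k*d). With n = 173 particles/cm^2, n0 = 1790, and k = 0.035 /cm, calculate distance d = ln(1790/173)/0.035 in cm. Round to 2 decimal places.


GSR distance calculation:
n0/n = 1790 / 173 = 10.346821
ln(n0/n) = 2.336679
d = 2.336679 / 0.035 = 66.76 cm

66.76


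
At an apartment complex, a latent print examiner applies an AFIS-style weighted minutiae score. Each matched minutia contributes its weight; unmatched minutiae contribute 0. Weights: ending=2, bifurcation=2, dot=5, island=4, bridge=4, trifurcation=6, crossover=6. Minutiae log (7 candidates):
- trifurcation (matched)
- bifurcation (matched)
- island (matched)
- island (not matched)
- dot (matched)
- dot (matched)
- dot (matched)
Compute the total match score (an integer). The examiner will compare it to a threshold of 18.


Weighted minutiae match score:
  trifurcation: matched, +6 (running total 6)
  bifurcation: matched, +2 (running total 8)
  island: matched, +4 (running total 12)
  island: not matched, +0
  dot: matched, +5 (running total 17)
  dot: matched, +5 (running total 22)
  dot: matched, +5 (running total 27)
Total score = 27
Threshold = 18; verdict = identification

27


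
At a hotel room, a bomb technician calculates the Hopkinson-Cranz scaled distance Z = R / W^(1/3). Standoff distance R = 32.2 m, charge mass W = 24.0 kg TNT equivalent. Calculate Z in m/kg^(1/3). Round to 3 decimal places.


Scaled distance calculation:
W^(1/3) = 24.0^(1/3) = 2.884499
Z = R / W^(1/3) = 32.2 / 2.884499
Z = 11.163 m/kg^(1/3)

11.163


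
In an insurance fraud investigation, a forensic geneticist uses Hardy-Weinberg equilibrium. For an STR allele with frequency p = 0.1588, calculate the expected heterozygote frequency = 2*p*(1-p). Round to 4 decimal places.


Hardy-Weinberg heterozygote frequency:
q = 1 - p = 1 - 0.1588 = 0.8412
2pq = 2 * 0.1588 * 0.8412 = 0.2672

0.2672


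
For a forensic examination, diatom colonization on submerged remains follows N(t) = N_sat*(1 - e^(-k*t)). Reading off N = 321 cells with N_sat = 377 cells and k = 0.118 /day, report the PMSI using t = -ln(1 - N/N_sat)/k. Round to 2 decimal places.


PMSI from diatom colonization curve:
N / N_sat = 321 / 377 = 0.851459
1 - N/N_sat = 0.148541
ln(1 - N/N_sat) = -1.906894
t = -ln(1 - N/N_sat) / k = -(-1.906894) / 0.118 = 16.16 days

16.16


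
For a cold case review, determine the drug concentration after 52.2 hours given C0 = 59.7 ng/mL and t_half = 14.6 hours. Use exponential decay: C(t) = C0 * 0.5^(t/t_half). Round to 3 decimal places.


Drug concentration decay:
Number of half-lives = t / t_half = 52.2 / 14.6 = 3.575342
Decay factor = 0.5^3.575342 = 0.08389089
C(t) = 59.7 * 0.08389089 = 5.008 ng/mL

5.008


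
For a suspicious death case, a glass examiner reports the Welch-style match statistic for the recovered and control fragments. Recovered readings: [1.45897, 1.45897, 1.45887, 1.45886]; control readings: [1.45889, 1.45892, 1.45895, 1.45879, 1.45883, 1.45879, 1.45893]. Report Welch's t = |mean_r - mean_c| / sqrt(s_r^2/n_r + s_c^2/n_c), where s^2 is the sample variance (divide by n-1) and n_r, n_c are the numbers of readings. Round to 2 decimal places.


Welch's t-criterion for glass RI comparison:
Recovered mean = sum / n_r = 5.83567 / 4 = 1.4589175
Control mean = sum / n_c = 10.2121 / 7 = 1.4588714
Recovered sample variance s_r^2 = 3.69167e-09
Control sample variance s_c^2 = 4.54762e-09
Welch SE (unpooled) = sqrt(s_r^2/n_r + s_c^2/n_c) = sqrt(9.22917e-10 + 6.4966e-10) = sqrt(1.57258e-09) = 3.96558e-05
|mean_r - mean_c| = 4.60714e-05
t = 4.60714e-05 / 3.96558e-05 = 1.16

1.16


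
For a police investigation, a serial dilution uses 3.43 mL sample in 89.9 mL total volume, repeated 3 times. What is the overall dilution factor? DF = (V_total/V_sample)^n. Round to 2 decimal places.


Dilution factor calculation:
Single dilution = V_total / V_sample = 89.9 / 3.43 ≈ 26.209913
Number of dilutions = 3
Total DF = (89.9 / 3.43)^3 (full precision, rounded at the end) = 18005.15

18005.15


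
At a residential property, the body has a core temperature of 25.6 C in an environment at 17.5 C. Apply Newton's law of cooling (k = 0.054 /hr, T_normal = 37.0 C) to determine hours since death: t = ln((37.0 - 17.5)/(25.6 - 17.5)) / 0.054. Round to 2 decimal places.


Using Newton's law of cooling:
t = ln((T_normal - T_ambient) / (T_body - T_ambient)) / k
T_normal - T_ambient = 19.5
T_body - T_ambient = 8.1
Ratio = 2.407407
ln(ratio) = 0.87855
t = 0.87855 / 0.054 = 16.27 hours

16.27


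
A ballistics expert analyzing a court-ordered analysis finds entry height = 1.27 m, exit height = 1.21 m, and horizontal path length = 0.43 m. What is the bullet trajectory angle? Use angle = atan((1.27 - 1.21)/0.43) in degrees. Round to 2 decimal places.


Bullet trajectory angle:
Height difference = 1.27 - 1.21 = 0.06 m
angle = atan(0.06 / 0.43)
angle = atan(0.139535)
angle = 7.94 degrees

7.94


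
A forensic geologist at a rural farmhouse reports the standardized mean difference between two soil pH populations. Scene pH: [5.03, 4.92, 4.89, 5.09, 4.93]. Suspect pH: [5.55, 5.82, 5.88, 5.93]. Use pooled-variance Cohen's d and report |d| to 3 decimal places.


Pooled-variance Cohen's d for soil pH comparison:
Scene mean = 24.86 / 5 = 4.972
Suspect mean = 23.18 / 4 = 5.795
Scene sample variance s_s^2 = 0.00712
Suspect sample variance s_c^2 = 0.0287
Pooled variance = ((n_s-1)*s_s^2 + (n_c-1)*s_c^2) / (n_s + n_c - 2) = 0.016369
Pooled SD = sqrt(0.016369) = 0.127941
Mean difference = -0.823
|d| = |-0.823| / 0.127941 = 6.433

6.433


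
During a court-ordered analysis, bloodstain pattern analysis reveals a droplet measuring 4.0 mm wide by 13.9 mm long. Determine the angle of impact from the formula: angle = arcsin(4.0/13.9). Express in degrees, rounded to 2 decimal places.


Blood spatter impact angle calculation:
width / length = 4.0 / 13.9 = 0.28777
angle = arcsin(0.28777)
angle = 16.72 degrees

16.72


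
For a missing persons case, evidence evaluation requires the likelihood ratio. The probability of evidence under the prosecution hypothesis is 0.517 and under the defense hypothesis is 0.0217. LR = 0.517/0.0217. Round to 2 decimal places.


Likelihood ratio calculation:
LR = P(E|Hp) / P(E|Hd)
LR = 0.517 / 0.0217
LR = 23.82

23.82


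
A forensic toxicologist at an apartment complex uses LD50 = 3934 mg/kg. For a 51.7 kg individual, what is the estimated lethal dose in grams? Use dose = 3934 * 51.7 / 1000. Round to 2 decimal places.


Lethal dose calculation:
Lethal dose = LD50 * body_weight / 1000
= 3934 * 51.7 / 1000
= 203387.8 / 1000
= 203.39 g

203.39


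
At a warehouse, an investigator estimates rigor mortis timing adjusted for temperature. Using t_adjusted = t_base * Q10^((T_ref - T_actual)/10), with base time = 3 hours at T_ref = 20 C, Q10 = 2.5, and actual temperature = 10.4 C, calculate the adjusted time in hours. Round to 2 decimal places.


Rigor mortis time adjustment:
Exponent = (T_ref - T_actual) / 10 = (20 - 10.4) / 10 = 0.96
Q10 factor = 2.5^0.96 = 2.41003
t_adjusted = 3 * 2.41003 = 7.23 hours

7.23


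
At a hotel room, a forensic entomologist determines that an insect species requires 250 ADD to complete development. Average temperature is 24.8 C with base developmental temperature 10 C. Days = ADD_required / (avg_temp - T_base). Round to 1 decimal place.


Insect development time:
Effective temperature = avg_temp - T_base = 24.8 - 10 = 14.8 C
Days = ADD / effective_temp = 250 / 14.8 = 16.9 days

16.9


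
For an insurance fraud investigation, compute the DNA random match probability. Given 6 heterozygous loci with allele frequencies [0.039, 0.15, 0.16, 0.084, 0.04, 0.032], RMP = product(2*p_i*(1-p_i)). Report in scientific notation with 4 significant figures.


Computing RMP for 6 loci:
Locus 1: 2 * 0.039 * 0.961 = 0.074958
Locus 2: 2 * 0.15 * 0.85 = 0.255
Locus 3: 2 * 0.16 * 0.84 = 0.2688
Locus 4: 2 * 0.084 * 0.916 = 0.153888
Locus 5: 2 * 0.04 * 0.96 = 0.0768
Locus 6: 2 * 0.032 * 0.968 = 0.061952
RMP = 3.762e-06

3.762e-06


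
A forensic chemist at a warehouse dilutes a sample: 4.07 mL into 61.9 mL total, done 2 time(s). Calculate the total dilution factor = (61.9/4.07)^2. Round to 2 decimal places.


Dilution factor calculation:
Single dilution = V_total / V_sample = 61.9 / 4.07 ≈ 15.208845
Number of dilutions = 2
Total DF = (61.9 / 4.07)^2 (full precision, rounded at the end) = 231.31

231.31


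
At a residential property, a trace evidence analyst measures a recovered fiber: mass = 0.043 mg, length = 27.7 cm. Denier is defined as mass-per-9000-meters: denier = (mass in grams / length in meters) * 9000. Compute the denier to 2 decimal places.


Denier calculation:
Mass in grams = 0.043 mg / 1000 = 0.000043 g
Length in meters = 27.7 cm / 100 = 0.277 m
Linear density = mass / length = 0.000043 / 0.277 = 0.00015523 g/m
Denier = (g/m) * 9000 = 0.00015523 * 9000 = 1.40

1.40


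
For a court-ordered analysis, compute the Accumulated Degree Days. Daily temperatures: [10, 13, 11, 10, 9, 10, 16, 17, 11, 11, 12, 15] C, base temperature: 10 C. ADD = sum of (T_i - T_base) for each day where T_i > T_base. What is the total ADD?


Computing ADD day by day:
Day 1: max(0, 10 - 10) = 0
Day 2: max(0, 13 - 10) = 3
Day 3: max(0, 11 - 10) = 1
Day 4: max(0, 10 - 10) = 0
Day 5: max(0, 9 - 10) = 0
Day 6: max(0, 10 - 10) = 0
Day 7: max(0, 16 - 10) = 6
Day 8: max(0, 17 - 10) = 7
Day 9: max(0, 11 - 10) = 1
Day 10: max(0, 11 - 10) = 1
Day 11: max(0, 12 - 10) = 2
Day 12: max(0, 15 - 10) = 5
Total ADD = 26

26


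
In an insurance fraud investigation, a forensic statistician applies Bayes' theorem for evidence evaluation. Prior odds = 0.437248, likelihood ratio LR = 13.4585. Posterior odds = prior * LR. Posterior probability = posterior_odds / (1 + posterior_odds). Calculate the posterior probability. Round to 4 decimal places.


Bayesian evidence evaluation:
Posterior odds = prior_odds * LR = 0.437248 * 13.4585 = 5.884702
Posterior probability = posterior_odds / (1 + posterior_odds)
= 5.884702 / (1 + 5.884702)
= 5.884702 / 6.884702
= 0.8548

0.8548


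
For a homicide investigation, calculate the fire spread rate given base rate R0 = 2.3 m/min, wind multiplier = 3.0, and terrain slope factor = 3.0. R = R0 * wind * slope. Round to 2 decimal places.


Fire spread rate calculation:
R = R0 * wind_factor * slope_factor
= 2.3 * 3.0 * 3.0
= 6.9 * 3.0
= 20.70 m/min

20.70


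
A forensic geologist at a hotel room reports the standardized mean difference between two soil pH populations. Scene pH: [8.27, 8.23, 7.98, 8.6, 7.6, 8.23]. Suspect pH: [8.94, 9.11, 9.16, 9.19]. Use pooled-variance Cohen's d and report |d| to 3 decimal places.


Pooled-variance Cohen's d for soil pH comparison:
Scene mean = 48.91 / 6 = 8.151667
Suspect mean = 36.4 / 4 = 9.1
Scene sample variance s_s^2 = 0.112217
Suspect sample variance s_c^2 = 0.012467
Pooled variance = ((n_s-1)*s_s^2 + (n_c-1)*s_c^2) / (n_s + n_c - 2) = 0.07481
Pooled SD = sqrt(0.07481) = 0.273514
Mean difference = -0.948333
|d| = |-0.948333| / 0.273514 = 3.467

3.467


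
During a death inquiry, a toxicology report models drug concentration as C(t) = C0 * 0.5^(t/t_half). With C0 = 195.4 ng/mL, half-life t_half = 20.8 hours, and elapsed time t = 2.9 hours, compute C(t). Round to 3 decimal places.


Drug concentration decay:
Number of half-lives = t / t_half = 2.9 / 20.8 = 0.139423
Decay factor = 0.5^0.139423 = 0.90788219
C(t) = 195.4 * 0.90788219 = 177.400 ng/mL

177.400


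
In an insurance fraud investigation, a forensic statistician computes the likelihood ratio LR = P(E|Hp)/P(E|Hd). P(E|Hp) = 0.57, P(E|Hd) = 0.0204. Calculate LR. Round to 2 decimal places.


Likelihood ratio calculation:
LR = P(E|Hp) / P(E|Hd)
LR = 0.57 / 0.0204
LR = 27.94

27.94


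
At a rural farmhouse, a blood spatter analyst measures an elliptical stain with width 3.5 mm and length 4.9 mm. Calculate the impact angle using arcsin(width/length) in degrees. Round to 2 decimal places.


Blood spatter impact angle calculation:
width / length = 3.5 / 4.9 = 0.714286
angle = arcsin(0.714286)
angle = 45.58 degrees

45.58


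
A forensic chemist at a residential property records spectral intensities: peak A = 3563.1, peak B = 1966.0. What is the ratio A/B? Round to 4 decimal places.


Spectral peak ratio:
Peak A = 3563.1 counts
Peak B = 1966.0 counts
Ratio = 3563.1 / 1966.0 = 1.8124

1.8124


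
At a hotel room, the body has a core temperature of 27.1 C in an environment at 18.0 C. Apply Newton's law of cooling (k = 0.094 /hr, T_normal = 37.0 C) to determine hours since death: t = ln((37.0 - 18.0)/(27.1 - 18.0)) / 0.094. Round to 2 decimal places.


Using Newton's law of cooling:
t = ln((T_normal - T_ambient) / (T_body - T_ambient)) / k
T_normal - T_ambient = 19.0
T_body - T_ambient = 9.1
Ratio = 2.087912
ln(ratio) = 0.736165
t = 0.736165 / 0.094 = 7.83 hours

7.83


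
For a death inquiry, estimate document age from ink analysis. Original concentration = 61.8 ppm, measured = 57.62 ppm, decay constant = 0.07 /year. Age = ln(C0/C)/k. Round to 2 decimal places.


Document age estimation:
C0/C = 61.8 / 57.62 = 1.072544
ln(C0/C) = 0.070033
t = 0.070033 / 0.07 = 1.00 years

1.00


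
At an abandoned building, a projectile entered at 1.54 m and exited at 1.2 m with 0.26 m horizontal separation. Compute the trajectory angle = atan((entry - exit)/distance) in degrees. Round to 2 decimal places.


Bullet trajectory angle:
Height difference = 1.54 - 1.2 = 0.34 m
angle = atan(0.34 / 0.26)
angle = atan(1.307692)
angle = 52.59 degrees

52.59


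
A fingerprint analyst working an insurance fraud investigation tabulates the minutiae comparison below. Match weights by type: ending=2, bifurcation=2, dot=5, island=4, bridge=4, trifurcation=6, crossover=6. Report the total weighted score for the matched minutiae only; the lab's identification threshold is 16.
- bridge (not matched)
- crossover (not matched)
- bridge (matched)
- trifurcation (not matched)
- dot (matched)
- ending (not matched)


Weighted minutiae match score:
  bridge: not matched, +0
  crossover: not matched, +0
  bridge: matched, +4 (running total 4)
  trifurcation: not matched, +0
  dot: matched, +5 (running total 9)
  ending: not matched, +0
Total score = 9
Threshold = 16; verdict = inconclusive

9


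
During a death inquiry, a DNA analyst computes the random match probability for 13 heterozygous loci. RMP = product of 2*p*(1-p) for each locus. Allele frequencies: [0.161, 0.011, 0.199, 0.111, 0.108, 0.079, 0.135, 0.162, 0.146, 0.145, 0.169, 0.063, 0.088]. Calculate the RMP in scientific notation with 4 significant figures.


Computing RMP for 13 loci:
Locus 1: 2 * 0.161 * 0.839 = 0.270158
Locus 2: 2 * 0.011 * 0.989 = 0.021758
Locus 3: 2 * 0.199 * 0.801 = 0.318798
Locus 4: 2 * 0.111 * 0.889 = 0.197358
Locus 5: 2 * 0.108 * 0.892 = 0.192672
Locus 6: 2 * 0.079 * 0.921 = 0.145518
Locus 7: 2 * 0.135 * 0.865 = 0.23355
Locus 8: 2 * 0.162 * 0.838 = 0.271512
Locus 9: 2 * 0.146 * 0.854 = 0.249368
Locus 10: 2 * 0.145 * 0.855 = 0.24795
Locus 11: 2 * 0.169 * 0.831 = 0.280878
Locus 12: 2 * 0.063 * 0.937 = 0.118062
Locus 13: 2 * 0.088 * 0.912 = 0.160512
RMP = 2.164e-10

2.164e-10


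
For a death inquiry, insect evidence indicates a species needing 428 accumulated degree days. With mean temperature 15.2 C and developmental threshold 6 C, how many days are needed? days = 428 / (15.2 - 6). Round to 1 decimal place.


Insect development time:
Effective temperature = avg_temp - T_base = 15.2 - 6 = 9.2 C
Days = ADD / effective_temp = 428 / 9.2 = 46.5 days

46.5


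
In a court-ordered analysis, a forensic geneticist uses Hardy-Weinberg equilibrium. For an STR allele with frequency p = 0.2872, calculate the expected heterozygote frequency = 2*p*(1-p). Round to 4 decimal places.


Hardy-Weinberg heterozygote frequency:
q = 1 - p = 1 - 0.2872 = 0.7128
2pq = 2 * 0.2872 * 0.7128 = 0.4094

0.4094


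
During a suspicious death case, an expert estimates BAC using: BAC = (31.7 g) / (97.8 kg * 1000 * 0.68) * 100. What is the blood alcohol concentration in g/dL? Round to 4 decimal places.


Applying the Widmark formula:
BAC = (dose_g / (body_wt * 1000 * r)) * 100
Denominator = 97.8 * 1000 * 0.68 = 66504
BAC = (31.7 / 66504) * 100
BAC = 0.0477 g/dL

0.0477


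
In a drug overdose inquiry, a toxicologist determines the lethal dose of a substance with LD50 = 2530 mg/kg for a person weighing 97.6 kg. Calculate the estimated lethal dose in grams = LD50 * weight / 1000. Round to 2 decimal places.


Lethal dose calculation:
Lethal dose = LD50 * body_weight / 1000
= 2530 * 97.6 / 1000
= 246928 / 1000
= 246.93 g

246.93


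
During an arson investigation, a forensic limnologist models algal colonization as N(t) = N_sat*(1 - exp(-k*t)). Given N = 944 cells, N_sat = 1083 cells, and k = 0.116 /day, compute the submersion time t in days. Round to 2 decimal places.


PMSI from diatom colonization curve:
N / N_sat = 944 / 1083 = 0.871653
1 - N/N_sat = 0.128347
ln(1 - N/N_sat) = -2.053018
t = -ln(1 - N/N_sat) / k = -(-2.053018) / 0.116 = 17.70 days

17.70


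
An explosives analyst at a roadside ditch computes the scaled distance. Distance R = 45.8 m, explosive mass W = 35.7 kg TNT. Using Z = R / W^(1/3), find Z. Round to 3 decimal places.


Scaled distance calculation:
W^(1/3) = 35.7^(1/3) = 3.29273
Z = R / W^(1/3) = 45.8 / 3.29273
Z = 13.909 m/kg^(1/3)

13.909


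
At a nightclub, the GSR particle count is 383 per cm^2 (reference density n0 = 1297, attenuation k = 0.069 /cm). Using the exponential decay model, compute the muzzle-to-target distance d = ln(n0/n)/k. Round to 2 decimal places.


GSR distance calculation:
n0/n = 1297 / 383 = 3.386423
ln(n0/n) = 1.219774
d = 1.219774 / 0.069 = 17.68 cm

17.68


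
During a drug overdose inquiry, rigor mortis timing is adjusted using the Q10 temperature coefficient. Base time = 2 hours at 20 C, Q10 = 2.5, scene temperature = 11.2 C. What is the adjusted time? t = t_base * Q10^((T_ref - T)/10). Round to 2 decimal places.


Rigor mortis time adjustment:
Exponent = (T_ref - T_actual) / 10 = (20 - 11.2) / 10 = 0.88
Q10 factor = 2.5^0.88 = 2.23969
t_adjusted = 2 * 2.23969 = 4.48 hours

4.48


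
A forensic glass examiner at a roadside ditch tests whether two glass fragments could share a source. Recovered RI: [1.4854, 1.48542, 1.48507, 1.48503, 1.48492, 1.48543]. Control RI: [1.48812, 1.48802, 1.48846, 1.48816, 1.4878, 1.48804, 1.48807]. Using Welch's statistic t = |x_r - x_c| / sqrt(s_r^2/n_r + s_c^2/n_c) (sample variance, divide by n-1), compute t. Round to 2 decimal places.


Welch's t-criterion for glass RI comparison:
Recovered mean = sum / n_r = 8.91127 / 6 = 1.4852117
Control mean = sum / n_c = 10.41667 / 7 = 1.4880957
Recovered sample variance s_r^2 = 5.29367e-08
Control sample variance s_c^2 = 3.90619e-08
Welch SE (unpooled) = sqrt(s_r^2/n_r + s_c^2/n_c) = sqrt(8.82278e-09 + 5.58027e-09) = sqrt(1.4403e-08) = 0.000120012
|mean_r - mean_c| = 0.00288405
t = 0.00288405 / 0.000120012 = 24.03

24.03


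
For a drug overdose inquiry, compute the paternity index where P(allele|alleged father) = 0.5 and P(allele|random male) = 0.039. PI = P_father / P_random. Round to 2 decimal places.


Paternity Index calculation:
PI = P(allele|father) / P(allele|random)
PI = 0.5 / 0.039
PI = 12.82

12.82


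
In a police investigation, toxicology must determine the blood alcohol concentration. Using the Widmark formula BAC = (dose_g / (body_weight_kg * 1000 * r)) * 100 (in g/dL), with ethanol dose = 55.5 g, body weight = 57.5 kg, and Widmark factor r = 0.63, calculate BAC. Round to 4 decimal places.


Applying the Widmark formula:
BAC = (dose_g / (body_wt * 1000 * r)) * 100
Denominator = 57.5 * 1000 * 0.63 = 36225
BAC = (55.5 / 36225) * 100
BAC = 0.1532 g/dL

0.1532


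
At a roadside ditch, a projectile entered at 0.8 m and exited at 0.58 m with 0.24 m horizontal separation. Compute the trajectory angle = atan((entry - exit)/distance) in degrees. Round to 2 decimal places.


Bullet trajectory angle:
Height difference = 0.8 - 0.58 = 0.22 m
angle = atan(0.22 / 0.24)
angle = atan(0.916667)
angle = 42.51 degrees

42.51


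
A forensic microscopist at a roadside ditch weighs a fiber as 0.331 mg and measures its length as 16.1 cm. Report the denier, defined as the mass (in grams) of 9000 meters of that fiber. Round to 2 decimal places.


Denier calculation:
Mass in grams = 0.331 mg / 1000 = 0.000331 g
Length in meters = 16.1 cm / 100 = 0.161 m
Linear density = mass / length = 0.000331 / 0.161 = 0.0020559 g/m
Denier = (g/m) * 9000 = 0.0020559 * 9000 = 18.50

18.50


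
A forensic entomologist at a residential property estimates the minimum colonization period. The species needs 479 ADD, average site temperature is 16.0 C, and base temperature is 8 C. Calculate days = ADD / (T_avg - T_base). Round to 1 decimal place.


Insect development time:
Effective temperature = avg_temp - T_base = 16.0 - 8 = 8.0 C
Days = ADD / effective_temp = 479 / 8.0 = 59.9 days

59.9


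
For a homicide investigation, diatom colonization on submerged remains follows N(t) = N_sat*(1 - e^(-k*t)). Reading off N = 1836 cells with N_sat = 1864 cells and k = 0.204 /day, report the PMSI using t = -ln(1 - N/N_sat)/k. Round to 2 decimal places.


PMSI from diatom colonization curve:
N / N_sat = 1836 / 1864 = 0.984979
1 - N/N_sat = 0.015021
ln(1 - N/N_sat) = -4.198306
t = -ln(1 - N/N_sat) / k = -(-4.198306) / 0.204 = 20.58 days

20.58


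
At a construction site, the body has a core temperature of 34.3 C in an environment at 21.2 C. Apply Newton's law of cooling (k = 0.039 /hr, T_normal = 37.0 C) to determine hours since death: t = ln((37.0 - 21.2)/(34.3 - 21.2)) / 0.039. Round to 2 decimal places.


Using Newton's law of cooling:
t = ln((T_normal - T_ambient) / (T_body - T_ambient)) / k
T_normal - T_ambient = 15.8
T_body - T_ambient = 13.1
Ratio = 1.206107
ln(ratio) = 0.187398
t = 0.187398 / 0.039 = 4.81 hours

4.81


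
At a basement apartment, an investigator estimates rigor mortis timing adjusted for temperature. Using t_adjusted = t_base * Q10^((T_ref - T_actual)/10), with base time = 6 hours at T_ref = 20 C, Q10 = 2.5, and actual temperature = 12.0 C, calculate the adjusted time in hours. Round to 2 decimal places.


Rigor mortis time adjustment:
Exponent = (T_ref - T_actual) / 10 = (20 - 12.0) / 10 = 0.8
Q10 factor = 2.5^0.8 = 2.08138
t_adjusted = 6 * 2.08138 = 12.49 hours

12.49


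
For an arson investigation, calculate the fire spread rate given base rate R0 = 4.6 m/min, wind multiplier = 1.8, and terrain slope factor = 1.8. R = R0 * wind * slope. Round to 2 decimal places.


Fire spread rate calculation:
R = R0 * wind_factor * slope_factor
= 4.6 * 1.8 * 1.8
= 8.28 * 1.8
= 14.90 m/min

14.90


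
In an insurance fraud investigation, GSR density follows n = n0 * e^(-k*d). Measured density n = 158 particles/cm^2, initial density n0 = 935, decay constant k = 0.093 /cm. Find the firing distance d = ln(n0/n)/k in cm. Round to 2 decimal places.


GSR distance calculation:
n0/n = 935 / 158 = 5.917722
ln(n0/n) = 1.777952
d = 1.777952 / 0.093 = 19.12 cm

19.12


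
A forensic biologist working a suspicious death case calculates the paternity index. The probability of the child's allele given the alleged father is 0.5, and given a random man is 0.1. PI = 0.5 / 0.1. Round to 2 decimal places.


Paternity Index calculation:
PI = P(allele|father) / P(allele|random)
PI = 0.5 / 0.1
PI = 5.00

5.00


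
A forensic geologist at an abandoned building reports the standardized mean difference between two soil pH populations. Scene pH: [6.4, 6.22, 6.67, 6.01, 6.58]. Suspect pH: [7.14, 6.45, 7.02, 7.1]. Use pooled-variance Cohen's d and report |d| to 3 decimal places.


Pooled-variance Cohen's d for soil pH comparison:
Scene mean = 31.88 / 5 = 6.376
Suspect mean = 27.71 / 4 = 6.9275
Scene sample variance s_s^2 = 0.07173
Suspect sample variance s_c^2 = 0.103825
Pooled variance = ((n_s-1)*s_s^2 + (n_c-1)*s_c^2) / (n_s + n_c - 2) = 0.085485
Pooled SD = sqrt(0.085485) = 0.292378
Mean difference = -0.5515
|d| = |-0.5515| / 0.292378 = 1.886

1.886


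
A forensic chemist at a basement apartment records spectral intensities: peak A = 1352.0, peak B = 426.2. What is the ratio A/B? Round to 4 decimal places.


Spectral peak ratio:
Peak A = 1352.0 counts
Peak B = 426.2 counts
Ratio = 1352.0 / 426.2 = 3.1722

3.1722


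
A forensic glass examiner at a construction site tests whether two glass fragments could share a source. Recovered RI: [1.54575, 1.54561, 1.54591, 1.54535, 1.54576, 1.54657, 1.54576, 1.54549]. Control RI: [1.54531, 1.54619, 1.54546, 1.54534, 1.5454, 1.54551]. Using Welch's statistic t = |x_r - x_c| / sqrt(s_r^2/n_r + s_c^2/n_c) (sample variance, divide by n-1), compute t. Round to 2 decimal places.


Welch's t-criterion for glass RI comparison:
Recovered mean = sum / n_r = 12.3662 / 8 = 1.545775
Control mean = sum / n_c = 9.27321 / 6 = 1.545535
Recovered sample variance s_r^2 = 1.34343e-07
Control sample variance s_c^2 = 1.0843e-07
Welch SE (unpooled) = sqrt(s_r^2/n_r + s_c^2/n_c) = sqrt(1.67929e-08 + 1.80717e-08) = sqrt(3.48646e-08) = 0.000186721
|mean_r - mean_c| = 0.00024
t = 0.00024 / 0.000186721 = 1.29

1.29


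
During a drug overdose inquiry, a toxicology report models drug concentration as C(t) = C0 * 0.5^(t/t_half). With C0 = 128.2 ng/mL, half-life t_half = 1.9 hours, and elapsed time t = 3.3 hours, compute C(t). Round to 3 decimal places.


Drug concentration decay:
Number of half-lives = t / t_half = 3.3 / 1.9 = 1.736842
Decay factor = 0.5^1.736842 = 0.3000257
C(t) = 128.2 * 0.3000257 = 38.463 ng/mL

38.463


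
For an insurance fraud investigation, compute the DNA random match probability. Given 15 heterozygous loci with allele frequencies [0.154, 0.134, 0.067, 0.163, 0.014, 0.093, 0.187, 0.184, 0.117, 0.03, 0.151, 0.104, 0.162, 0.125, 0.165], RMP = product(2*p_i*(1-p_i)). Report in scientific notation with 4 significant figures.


Computing RMP for 15 loci:
Locus 1: 2 * 0.154 * 0.846 = 0.260568
Locus 2: 2 * 0.134 * 0.866 = 0.232088
Locus 3: 2 * 0.067 * 0.933 = 0.125022
Locus 4: 2 * 0.163 * 0.837 = 0.272862
Locus 5: 2 * 0.014 * 0.986 = 0.027608
Locus 6: 2 * 0.093 * 0.907 = 0.168702
Locus 7: 2 * 0.187 * 0.813 = 0.304062
Locus 8: 2 * 0.184 * 0.816 = 0.300288
Locus 9: 2 * 0.117 * 0.883 = 0.206622
Locus 10: 2 * 0.03 * 0.97 = 0.0582
Locus 11: 2 * 0.151 * 0.849 = 0.256398
Locus 12: 2 * 0.104 * 0.896 = 0.186368
Locus 13: 2 * 0.162 * 0.838 = 0.271512
Locus 14: 2 * 0.125 * 0.875 = 0.21875
Locus 15: 2 * 0.165 * 0.835 = 0.27555
RMP = 8.251e-12

8.251e-12


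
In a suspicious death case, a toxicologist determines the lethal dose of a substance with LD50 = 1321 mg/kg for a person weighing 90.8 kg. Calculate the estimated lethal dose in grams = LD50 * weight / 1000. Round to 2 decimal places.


Lethal dose calculation:
Lethal dose = LD50 * body_weight / 1000
= 1321 * 90.8 / 1000
= 119946.8 / 1000
= 119.95 g

119.95


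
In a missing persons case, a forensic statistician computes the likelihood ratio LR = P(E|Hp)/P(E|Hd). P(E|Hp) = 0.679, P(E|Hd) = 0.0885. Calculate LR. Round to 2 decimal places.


Likelihood ratio calculation:
LR = P(E|Hp) / P(E|Hd)
LR = 0.679 / 0.0885
LR = 7.67

7.67


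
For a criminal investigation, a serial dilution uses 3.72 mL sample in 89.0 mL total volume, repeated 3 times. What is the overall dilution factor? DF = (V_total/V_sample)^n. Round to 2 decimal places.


Dilution factor calculation:
Single dilution = V_total / V_sample = 89.0 / 3.72 ≈ 23.924731
Number of dilutions = 3
Total DF = (89.0 / 3.72)^3 (full precision, rounded at the end) = 13694.34

13694.34


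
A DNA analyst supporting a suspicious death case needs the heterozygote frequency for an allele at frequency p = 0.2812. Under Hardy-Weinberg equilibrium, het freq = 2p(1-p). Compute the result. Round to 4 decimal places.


Hardy-Weinberg heterozygote frequency:
q = 1 - p = 1 - 0.2812 = 0.7188
2pq = 2 * 0.2812 * 0.7188 = 0.4043

0.4043


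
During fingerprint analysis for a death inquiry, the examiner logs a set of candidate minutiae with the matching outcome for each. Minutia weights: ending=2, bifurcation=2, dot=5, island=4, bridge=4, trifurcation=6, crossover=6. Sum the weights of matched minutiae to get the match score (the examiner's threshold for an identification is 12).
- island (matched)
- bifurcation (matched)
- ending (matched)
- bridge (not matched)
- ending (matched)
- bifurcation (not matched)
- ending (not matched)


Weighted minutiae match score:
  island: matched, +4 (running total 4)
  bifurcation: matched, +2 (running total 6)
  ending: matched, +2 (running total 8)
  bridge: not matched, +0
  ending: matched, +2 (running total 10)
  bifurcation: not matched, +0
  ending: not matched, +0
Total score = 10
Threshold = 12; verdict = inconclusive

10


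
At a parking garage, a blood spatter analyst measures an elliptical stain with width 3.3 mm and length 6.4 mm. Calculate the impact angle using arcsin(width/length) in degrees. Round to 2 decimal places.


Blood spatter impact angle calculation:
width / length = 3.3 / 6.4 = 0.515625
angle = arcsin(0.515625)
angle = 31.04 degrees

31.04


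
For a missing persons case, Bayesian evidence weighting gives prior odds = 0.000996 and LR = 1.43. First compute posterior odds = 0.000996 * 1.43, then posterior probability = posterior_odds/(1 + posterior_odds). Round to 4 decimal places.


Bayesian evidence evaluation:
Posterior odds = prior_odds * LR = 0.000996 * 1.43 = 0.00142428
Posterior probability = posterior_odds / (1 + posterior_odds)
= 0.00142428 / (1 + 0.00142428)
= 0.00142428 / 1.00142428
= 0.0014

0.0014


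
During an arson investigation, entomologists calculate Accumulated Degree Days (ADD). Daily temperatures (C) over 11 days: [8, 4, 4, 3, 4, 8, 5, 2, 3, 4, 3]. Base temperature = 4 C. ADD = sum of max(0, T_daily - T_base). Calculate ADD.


Computing ADD day by day:
Day 1: max(0, 8 - 4) = 4
Day 2: max(0, 4 - 4) = 0
Day 3: max(0, 4 - 4) = 0
Day 4: max(0, 3 - 4) = 0
Day 5: max(0, 4 - 4) = 0
Day 6: max(0, 8 - 4) = 4
Day 7: max(0, 5 - 4) = 1
Day 8: max(0, 2 - 4) = 0
Day 9: max(0, 3 - 4) = 0
Day 10: max(0, 4 - 4) = 0
Day 11: max(0, 3 - 4) = 0
Total ADD = 9

9


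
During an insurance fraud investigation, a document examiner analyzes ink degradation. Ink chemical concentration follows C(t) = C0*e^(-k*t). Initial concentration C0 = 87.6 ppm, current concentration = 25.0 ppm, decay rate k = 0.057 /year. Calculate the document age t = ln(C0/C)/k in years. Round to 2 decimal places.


Document age estimation:
C0/C = 87.6 / 25.0 = 3.504
ln(C0/C) = 1.253905
t = 1.253905 / 0.057 = 22.00 years

22.00


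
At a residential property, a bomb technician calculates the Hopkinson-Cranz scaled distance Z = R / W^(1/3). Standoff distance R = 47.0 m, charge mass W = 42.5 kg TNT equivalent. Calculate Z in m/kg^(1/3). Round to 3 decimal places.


Scaled distance calculation:
W^(1/3) = 42.5^(1/3) = 3.489766
Z = R / W^(1/3) = 47.0 / 3.489766
Z = 13.468 m/kg^(1/3)

13.468


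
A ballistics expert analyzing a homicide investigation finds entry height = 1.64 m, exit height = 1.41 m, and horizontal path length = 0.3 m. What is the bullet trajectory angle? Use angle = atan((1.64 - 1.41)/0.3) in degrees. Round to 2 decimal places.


Bullet trajectory angle:
Height difference = 1.64 - 1.41 = 0.23 m
angle = atan(0.23 / 0.3)
angle = atan(0.766667)
angle = 37.48 degrees

37.48


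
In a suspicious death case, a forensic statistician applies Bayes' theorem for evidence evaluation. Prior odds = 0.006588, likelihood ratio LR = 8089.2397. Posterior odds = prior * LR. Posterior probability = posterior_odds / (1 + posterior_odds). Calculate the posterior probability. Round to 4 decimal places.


Bayesian evidence evaluation:
Posterior odds = prior_odds * LR = 0.006588 * 8089.2397 = 53.29191
Posterior probability = posterior_odds / (1 + posterior_odds)
= 53.29191 / (1 + 53.29191)
= 53.29191 / 54.29191
= 0.9816

0.9816


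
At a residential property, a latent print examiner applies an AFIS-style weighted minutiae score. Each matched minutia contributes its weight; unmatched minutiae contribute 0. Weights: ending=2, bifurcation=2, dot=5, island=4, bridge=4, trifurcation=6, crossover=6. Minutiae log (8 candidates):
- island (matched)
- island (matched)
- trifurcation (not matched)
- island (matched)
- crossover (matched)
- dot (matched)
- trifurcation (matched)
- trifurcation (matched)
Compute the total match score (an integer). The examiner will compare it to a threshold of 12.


Weighted minutiae match score:
  island: matched, +4 (running total 4)
  island: matched, +4 (running total 8)
  trifurcation: not matched, +0
  island: matched, +4 (running total 12)
  crossover: matched, +6 (running total 18)
  dot: matched, +5 (running total 23)
  trifurcation: matched, +6 (running total 29)
  trifurcation: matched, +6 (running total 35)
Total score = 35
Threshold = 12; verdict = identification

35


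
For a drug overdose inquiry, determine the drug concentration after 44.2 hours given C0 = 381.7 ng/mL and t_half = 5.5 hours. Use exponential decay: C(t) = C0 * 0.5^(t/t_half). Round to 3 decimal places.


Drug concentration decay:
Number of half-lives = t / t_half = 44.2 / 5.5 = 8.036364
Decay factor = 0.5^8.036364 = 0.00380902
C(t) = 381.7 * 0.00380902 = 1.454 ng/mL

1.454


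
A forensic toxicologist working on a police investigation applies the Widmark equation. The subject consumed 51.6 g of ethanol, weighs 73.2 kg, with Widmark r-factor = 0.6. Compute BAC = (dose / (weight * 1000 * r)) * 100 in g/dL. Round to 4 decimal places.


Applying the Widmark formula:
BAC = (dose_g / (body_wt * 1000 * r)) * 100
Denominator = 73.2 * 1000 * 0.6 = 43920
BAC = (51.6 / 43920) * 100
BAC = 0.1175 g/dL

0.1175


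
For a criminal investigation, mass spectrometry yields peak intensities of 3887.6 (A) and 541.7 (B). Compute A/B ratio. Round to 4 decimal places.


Spectral peak ratio:
Peak A = 3887.6 counts
Peak B = 541.7 counts
Ratio = 3887.6 / 541.7 = 7.1767

7.1767


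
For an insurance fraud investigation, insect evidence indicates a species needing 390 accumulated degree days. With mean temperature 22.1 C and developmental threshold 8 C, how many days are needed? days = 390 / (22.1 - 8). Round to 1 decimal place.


Insect development time:
Effective temperature = avg_temp - T_base = 22.1 - 8 = 14.1 C
Days = ADD / effective_temp = 390 / 14.1 = 27.7 days

27.7


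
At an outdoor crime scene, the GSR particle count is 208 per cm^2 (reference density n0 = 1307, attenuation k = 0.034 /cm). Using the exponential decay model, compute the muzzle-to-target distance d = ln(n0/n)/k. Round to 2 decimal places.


GSR distance calculation:
n0/n = 1307 / 208 = 6.283654
ln(n0/n) = 1.837952
d = 1.837952 / 0.034 = 54.06 cm

54.06


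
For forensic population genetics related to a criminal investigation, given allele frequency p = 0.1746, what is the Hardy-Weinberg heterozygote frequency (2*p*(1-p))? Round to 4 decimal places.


Hardy-Weinberg heterozygote frequency:
q = 1 - p = 1 - 0.1746 = 0.8254
2pq = 2 * 0.1746 * 0.8254 = 0.2882

0.2882


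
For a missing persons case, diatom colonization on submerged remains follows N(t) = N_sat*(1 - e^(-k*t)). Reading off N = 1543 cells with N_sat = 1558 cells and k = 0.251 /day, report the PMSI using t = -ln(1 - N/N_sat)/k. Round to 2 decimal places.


PMSI from diatom colonization curve:
N / N_sat = 1543 / 1558 = 0.990372
1 - N/N_sat = 0.009628
ln(1 - N/N_sat) = -4.64308
t = -ln(1 - N/N_sat) / k = -(-4.64308) / 0.251 = 18.50 days

18.50


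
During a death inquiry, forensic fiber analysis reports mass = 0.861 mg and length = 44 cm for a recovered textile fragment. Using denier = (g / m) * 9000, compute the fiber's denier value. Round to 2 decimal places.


Denier calculation:
Mass in grams = 0.861 mg / 1000 = 0.000861 g
Length in meters = 44 cm / 100 = 0.44 m
Linear density = mass / length = 0.000861 / 0.44 = 0.00195682 g/m
Denier = (g/m) * 9000 = 0.00195682 * 9000 = 17.61

17.61


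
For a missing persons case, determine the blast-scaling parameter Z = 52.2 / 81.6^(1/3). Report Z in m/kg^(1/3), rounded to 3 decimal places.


Scaled distance calculation:
W^(1/3) = 81.6^(1/3) = 4.337406
Z = R / W^(1/3) = 52.2 / 4.337406
Z = 12.035 m/kg^(1/3)

12.035


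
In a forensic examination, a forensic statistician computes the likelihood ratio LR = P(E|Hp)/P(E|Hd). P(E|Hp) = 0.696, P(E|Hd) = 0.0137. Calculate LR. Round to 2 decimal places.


Likelihood ratio calculation:
LR = P(E|Hp) / P(E|Hd)
LR = 0.696 / 0.0137
LR = 50.80

50.80
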